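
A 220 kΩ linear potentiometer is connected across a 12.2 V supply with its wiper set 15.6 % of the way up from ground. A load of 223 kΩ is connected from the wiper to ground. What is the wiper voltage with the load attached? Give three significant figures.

V ≈ 1.68 V

The wiper splits the pot into (1−α)R = 185.7 kΩ above and αR = 34.32 kΩ below.
Lower section ‖ load = 29.74 kΩ.
V_wiper = 12.2 × 29.74/(185.7 + 29.74) = 1.68 V.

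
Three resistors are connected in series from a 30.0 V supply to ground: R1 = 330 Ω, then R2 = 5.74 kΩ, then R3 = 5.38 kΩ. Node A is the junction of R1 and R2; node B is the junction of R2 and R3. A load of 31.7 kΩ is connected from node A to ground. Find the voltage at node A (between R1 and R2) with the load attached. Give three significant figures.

Below node A the series string R2+R3 = 11120 Ω sits in parallel with the 31700 Ω load: 8232 Ω.
V_A = 30.0 × 8232/(330 + 8232) = 28.8 V.

V ≈ 28.8 V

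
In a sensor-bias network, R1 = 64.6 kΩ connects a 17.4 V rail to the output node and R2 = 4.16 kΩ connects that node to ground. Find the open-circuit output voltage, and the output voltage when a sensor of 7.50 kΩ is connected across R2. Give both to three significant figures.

Open-circuit: V = 17.4 × 4.16/(64.6 + 4.16) = 1.05 V.
With the load, R2 becomes R2‖R_L = 2.676 kΩ, so V = 17.4 × 2.676/67.28 = 0.692 V.

Unloaded: 1.05 V; loaded: 0.692 V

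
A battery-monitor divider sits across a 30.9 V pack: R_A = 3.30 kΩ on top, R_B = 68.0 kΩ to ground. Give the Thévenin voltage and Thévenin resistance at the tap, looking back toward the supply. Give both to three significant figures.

V_th is the open-circuit tap voltage: 30.9 × 68.0/(3.30 + 68.0) = 29.5 V.
With the supply zeroed, R_A and R_B appear in parallel from the tap: R_th = R_A‖R_B = (3.30 × 68.0)/71.30 = 3.15 kΩ.

V_th = 29.5 V, R_th = 3.15 kΩ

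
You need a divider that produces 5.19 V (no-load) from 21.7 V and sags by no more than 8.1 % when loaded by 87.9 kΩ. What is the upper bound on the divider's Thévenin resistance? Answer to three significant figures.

Loading drop = R_th/(R_th + R_L) ≤ 0.0810, so R_th ≤ R_L · ε/(1−ε) = 87.9 kΩ × 0.0810/0.9190 = 7.75 kΩ.

R_th ≤ 7.75 kΩ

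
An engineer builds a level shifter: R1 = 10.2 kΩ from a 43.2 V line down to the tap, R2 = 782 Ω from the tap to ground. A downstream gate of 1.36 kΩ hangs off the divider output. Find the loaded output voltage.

The load sits in parallel with R2: R2‖R_L = (782 × 1360) / (782 + 1360) = 496.5 Ω.
V_out = 43.2 × 496.5 / (10200 + 496.5) = 43.2 × 496.5/10700 = 2.01 V.
(Unloaded it would have been 3.08 V.)

V_out ≈ 2.01 V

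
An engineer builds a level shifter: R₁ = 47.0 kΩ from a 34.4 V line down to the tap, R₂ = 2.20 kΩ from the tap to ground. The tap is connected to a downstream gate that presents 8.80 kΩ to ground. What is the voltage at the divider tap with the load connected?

The load sits in parallel with R₂: R₂‖R_L = (2.20 × 8.80) / (2.20 + 8.80) = 1.760 kΩ.
V_out = 34.4 × 1.760 / (47.0 + 1.760) = 34.4 × 1.760/48.76 = 1.24 V.

V_out ≈ 1.24 V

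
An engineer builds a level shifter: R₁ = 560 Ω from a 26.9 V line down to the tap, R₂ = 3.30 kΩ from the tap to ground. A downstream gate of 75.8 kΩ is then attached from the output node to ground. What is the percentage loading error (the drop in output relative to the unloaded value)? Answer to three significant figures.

0.628 %

The divider's output (Thévenin) resistance is R₁‖R₂ = 478.8 Ω.
Fractional drop under load = R_th/(R_th + R_L) = 478.8 / (478.8 + 75800) = 0.006276.
So the output falls by 0.628 %.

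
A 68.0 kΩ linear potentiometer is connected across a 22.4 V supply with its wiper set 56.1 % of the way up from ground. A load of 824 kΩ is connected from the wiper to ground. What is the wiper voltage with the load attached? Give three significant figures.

The wiper splits the pot into (1−α)R = 29.85 kΩ above and αR = 38.15 kΩ below.
Lower section ‖ load = 36.46 kΩ.
V_wiper = 22.4 × 36.46/(29.85 + 36.46) = 12.3 V.

V ≈ 12.3 V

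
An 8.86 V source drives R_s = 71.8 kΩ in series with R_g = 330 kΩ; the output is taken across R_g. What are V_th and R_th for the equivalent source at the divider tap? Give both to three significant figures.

V_th = 7.28 V, R_th = 59.0 kΩ

V_th is the open-circuit tap voltage: 8.86 × 330/(71.8 + 330) = 7.28 V.
With the supply zeroed, R_s and R_g appear in parallel from the tap: R_th = R_s‖R_g = (71.8 × 330)/401.8 = 59.0 kΩ.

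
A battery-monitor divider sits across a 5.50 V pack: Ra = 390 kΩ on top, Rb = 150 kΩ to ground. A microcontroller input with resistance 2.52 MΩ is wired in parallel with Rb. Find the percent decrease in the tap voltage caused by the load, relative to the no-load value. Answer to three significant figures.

The divider's output (Thévenin) resistance is Ra‖Rb = 108.3 kΩ.
Fractional drop under load = R_th/(R_th + R_L) = 108.3 / (108.3 + 2520) = 0.04122.
So the output falls by 4.12 %.

4.12 %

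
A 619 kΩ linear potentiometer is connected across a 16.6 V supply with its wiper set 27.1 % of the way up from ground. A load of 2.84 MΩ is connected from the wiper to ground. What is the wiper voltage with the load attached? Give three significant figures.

The wiper splits the pot into (1−α)R = 451.3 kΩ above and αR = 167.7 kΩ below.
Lower section ‖ load = 158.4 kΩ.
V_wiper = 16.6 × 158.4/(451.3 + 158.4) = 4.31 V.

V ≈ 4.31 V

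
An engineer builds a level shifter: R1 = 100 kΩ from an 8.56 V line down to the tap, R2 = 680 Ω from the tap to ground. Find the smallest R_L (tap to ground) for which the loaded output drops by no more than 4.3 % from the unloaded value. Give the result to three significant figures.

R_L(min) ≈ 15.0 kΩ

Output resistance R_th = R1‖R2 = (100000 × 680)/100700 = 675.4 Ω.
The fractional drop is R_th/(R_th + R_L); requiring this ≤ 0.0430 gives R_L ≥ R_th(1/0.0430 − 1) = 675.4 × 22.26 = 15.0 kΩ.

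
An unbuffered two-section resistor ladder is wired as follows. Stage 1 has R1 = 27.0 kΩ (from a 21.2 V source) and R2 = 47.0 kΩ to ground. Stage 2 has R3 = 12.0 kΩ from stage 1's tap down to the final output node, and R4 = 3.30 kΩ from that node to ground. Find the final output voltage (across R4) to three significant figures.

Stage 2 presents R3+R4 = 15.30 kΩ as a load on stage 1's tap.
Stage 1's lower leg becomes R2‖(R3+R4) = 11.54 kΩ, so V_mid = 21.2 × 11.54/38.54 = 6.349 V.
Stage 2 is itself unloaded: V_out = V_mid × R4/(R3+R4) = 6.349 × 3.30/15.30 = 1.37 V.

V_out ≈ 1.37 V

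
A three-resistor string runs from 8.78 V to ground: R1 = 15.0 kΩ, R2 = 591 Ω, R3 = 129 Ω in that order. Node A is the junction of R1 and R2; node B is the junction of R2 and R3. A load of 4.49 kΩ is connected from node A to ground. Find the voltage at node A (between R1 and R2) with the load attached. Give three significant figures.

V ≈ 0.349 V

Below node A the series string R2+R3 = 720.0 Ω sits in parallel with the 4490 Ω load: 620.5 Ω.
V_A = 8.78 × 620.5/(15000 + 620.5) = 0.349 V.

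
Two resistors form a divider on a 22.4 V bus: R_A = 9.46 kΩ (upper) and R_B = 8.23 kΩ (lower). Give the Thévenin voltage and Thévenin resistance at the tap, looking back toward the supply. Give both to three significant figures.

V_th is the open-circuit tap voltage: 22.4 × 8.23/(9.46 + 8.23) = 10.4 V.
With the supply zeroed, R_A and R_B appear in parallel from the tap: R_th = R_A‖R_B = (9.46 × 8.23)/17.69 = 4.40 kΩ.

V_th = 10.4 V, R_th = 4.40 kΩ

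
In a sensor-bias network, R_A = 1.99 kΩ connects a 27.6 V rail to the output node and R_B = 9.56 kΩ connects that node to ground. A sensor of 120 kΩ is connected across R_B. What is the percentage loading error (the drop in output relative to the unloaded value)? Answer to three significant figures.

1.35 %

The divider's output (Thévenin) resistance is R_A‖R_B = 1.647 kΩ.
Fractional drop under load = R_th/(R_th + R_L) = 1.647 / (1.647 + 120) = 0.01354.
So the output falls by 1.35 %.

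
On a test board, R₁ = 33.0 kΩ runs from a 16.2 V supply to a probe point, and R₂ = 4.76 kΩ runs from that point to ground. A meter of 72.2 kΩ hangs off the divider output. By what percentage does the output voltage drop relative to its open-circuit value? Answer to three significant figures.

5.45 %

The divider's output (Thévenin) resistance is R₁‖R₂ = 4.160 kΩ.
Fractional drop under load = R_th/(R_th + R_L) = 4.160 / (4.160 + 72.2) = 0.05448.
So the output falls by 5.45 %.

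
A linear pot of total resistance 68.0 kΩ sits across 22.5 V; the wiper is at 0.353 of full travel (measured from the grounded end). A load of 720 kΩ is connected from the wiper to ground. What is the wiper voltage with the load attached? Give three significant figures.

V ≈ 7.77 V

The wiper splits the pot into (1−α)R = 44.00 kΩ above and αR = 24.00 kΩ below.
Lower section ‖ load = 23.23 kΩ.
V_wiper = 22.5 × 23.23/(44.00 + 23.23) = 7.77 V.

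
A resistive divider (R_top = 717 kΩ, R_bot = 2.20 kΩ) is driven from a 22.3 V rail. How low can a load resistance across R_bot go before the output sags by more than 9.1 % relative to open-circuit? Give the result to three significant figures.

Output resistance R_th = R_top‖R_bot = (717 × 2.20)/719.2 = 2.193 kΩ.
The fractional drop is R_th/(R_th + R_L); requiring this ≤ 0.0910 gives R_L ≥ R_th(1/0.0910 − 1) = 2.193 × 9.989 = 21.9 kΩ.

R_L(min) ≈ 21.9 kΩ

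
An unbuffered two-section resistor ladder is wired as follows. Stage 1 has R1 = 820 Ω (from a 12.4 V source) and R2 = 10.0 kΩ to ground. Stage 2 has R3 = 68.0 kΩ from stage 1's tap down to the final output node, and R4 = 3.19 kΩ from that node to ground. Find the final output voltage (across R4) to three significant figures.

V_out ≈ 0.508 V

Stage 2 presents R3+R4 = 71190 Ω as a load on stage 1's tap.
Stage 1's lower leg becomes R2‖(R3+R4) = 8768 Ω, so V_mid = 12.4 × 8768/9588 = 11.34 V.
Stage 2 is itself unloaded: V_out = V_mid × R4/(R3+R4) = 11.34 × 3190/71190 = 0.508 V.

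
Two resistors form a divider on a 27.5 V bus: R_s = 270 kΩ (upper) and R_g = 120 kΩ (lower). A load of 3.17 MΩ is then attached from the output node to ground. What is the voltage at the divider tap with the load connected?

V_out ≈ 8.25 V

The load sits in parallel with R_g: R_g‖R_L = (120 × 3170) / (120 + 3170) = 115.6 kΩ.
V_out = 27.5 × 115.6 / (270 + 115.6) = 27.5 × 115.6/385.6 = 8.25 V.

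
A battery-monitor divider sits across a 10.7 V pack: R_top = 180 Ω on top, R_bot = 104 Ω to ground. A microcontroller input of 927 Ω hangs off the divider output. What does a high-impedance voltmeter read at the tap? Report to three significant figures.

The load sits in parallel with R_bot: R_bot‖R_L = (104 × 927) / (104 + 927) = 93.51 Ω.
V_out = 10.7 × 93.51 / (180 + 93.51) = 10.7 × 93.51/273.5 = 3.66 V.

V_out ≈ 3.66 V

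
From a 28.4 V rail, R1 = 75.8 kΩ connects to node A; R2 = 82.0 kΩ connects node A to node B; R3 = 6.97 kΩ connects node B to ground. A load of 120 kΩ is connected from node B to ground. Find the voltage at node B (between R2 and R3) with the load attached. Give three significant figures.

V ≈ 1.14 V

At node B, R3 is in parallel with the load: R3‖R_L = 6.587 kΩ.
Below node A the resistance is R2 + (R3‖R_L) = 88.59 kΩ, so V_A = 28.4 × 88.59/164.4 = 15.30 V.
Then V_B = V_A × (R3‖R_L)/(R2 + R3‖R_L) = 15.30 × 6.587/88.59 = 1.14 V.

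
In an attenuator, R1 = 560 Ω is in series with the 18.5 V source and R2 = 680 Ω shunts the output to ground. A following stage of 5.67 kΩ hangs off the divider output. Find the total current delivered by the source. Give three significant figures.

R2‖R_L = 607.2 Ω, so the source sees R1 + R2‖R_L = 1167 Ω.
I = 18.5 V / 1167 Ω = 15.9 mA.

I ≈ 15.9 mA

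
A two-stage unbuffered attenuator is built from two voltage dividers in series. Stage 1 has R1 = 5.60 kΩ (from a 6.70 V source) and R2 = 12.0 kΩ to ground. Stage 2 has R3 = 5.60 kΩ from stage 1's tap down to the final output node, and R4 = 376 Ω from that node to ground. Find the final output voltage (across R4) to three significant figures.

V_out ≈ 0.175 V

Stage 2 presents R3+R4 = 5976 Ω as a load on stage 1's tap.
Stage 1's lower leg becomes R2‖(R3+R4) = 3989 Ω, so V_mid = 6.70 × 3989/9589 = 2.787 V.
Stage 2 is itself unloaded: V_out = V_mid × R4/(R3+R4) = 2.787 × 376/5976 = 0.175 V.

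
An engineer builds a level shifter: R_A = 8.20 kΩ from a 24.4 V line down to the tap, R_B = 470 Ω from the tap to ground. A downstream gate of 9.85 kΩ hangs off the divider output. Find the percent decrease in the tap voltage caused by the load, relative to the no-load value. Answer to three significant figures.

4.32 %

The divider's output (Thévenin) resistance is R_A‖R_B = 444.5 Ω.
Fractional drop under load = R_th/(R_th + R_L) = 444.5 / (444.5 + 9850) = 0.04318.
So the output falls by 4.32 %.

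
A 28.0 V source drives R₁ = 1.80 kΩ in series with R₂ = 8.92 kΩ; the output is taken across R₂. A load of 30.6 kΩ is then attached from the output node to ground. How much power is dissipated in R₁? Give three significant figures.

Total resistance from the source is R₁ + (R₂‖R_L) = 8.707 kΩ, so I = 28.0/8.707 kΩ = 3.216 mA.
P = I²·R₁ = (3.216 mA)² × 1.80 kΩ = 18.6 mW.

P ≈ 18.6 mW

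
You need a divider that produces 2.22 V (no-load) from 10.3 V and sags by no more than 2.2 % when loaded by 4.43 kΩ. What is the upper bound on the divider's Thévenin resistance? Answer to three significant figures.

R_th ≤ 99.7 Ω

Loading drop = R_th/(R_th + R_L) ≤ 0.0220, so R_th ≤ R_L · ε/(1−ε) = 4.43 kΩ × 0.0220/0.9780 = 99.7 Ω.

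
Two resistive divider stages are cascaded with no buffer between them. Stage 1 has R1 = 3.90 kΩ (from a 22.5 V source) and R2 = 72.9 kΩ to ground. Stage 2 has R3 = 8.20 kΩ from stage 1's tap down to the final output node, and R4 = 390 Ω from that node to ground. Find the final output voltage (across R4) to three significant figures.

Stage 2 presents R3+R4 = 8590 Ω as a load on stage 1's tap.
Stage 1's lower leg becomes R2‖(R3+R4) = 7685 Ω, so V_mid = 22.5 × 7685/11580 = 14.93 V.
Stage 2 is itself unloaded: V_out = V_mid × R4/(R3+R4) = 14.93 × 390/8590 = 0.678 V.

V_out ≈ 0.678 V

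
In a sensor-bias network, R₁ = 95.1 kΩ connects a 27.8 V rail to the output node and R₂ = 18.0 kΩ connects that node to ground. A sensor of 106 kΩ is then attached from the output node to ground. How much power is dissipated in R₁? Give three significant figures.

P ≈ 6.02 mW

Total resistance from the source is R₁ + (R₂‖R_L) = 110.5 kΩ, so I = 27.8/110.5 kΩ = 0.2516 mA.
P = I²·R₁ = (0.2516 mA)² × 95.1 kΩ = 6.02 mW.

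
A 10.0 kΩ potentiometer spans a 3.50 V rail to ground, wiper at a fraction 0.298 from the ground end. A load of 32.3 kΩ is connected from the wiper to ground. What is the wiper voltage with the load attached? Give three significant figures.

V ≈ 0.980 V

The wiper splits the pot into (1−α)R = 7.020 kΩ above and αR = 2.980 kΩ below.
Lower section ‖ load = 2.728 kΩ.
V_wiper = 3.50 × 2.728/(7.020 + 2.728) = 0.980 V.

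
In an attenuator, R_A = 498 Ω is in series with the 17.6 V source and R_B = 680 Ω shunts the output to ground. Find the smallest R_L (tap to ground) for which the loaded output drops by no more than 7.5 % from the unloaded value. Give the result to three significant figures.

R_L(min) ≈ 3.55 kΩ

Output resistance R_th = R_A‖R_B = (498 × 680)/1178 = 287.5 Ω.
The fractional drop is R_th/(R_th + R_L); requiring this ≤ 0.0750 gives R_L ≥ R_th(1/0.0750 − 1) = 287.5 × 12.33 = 3.55 kΩ.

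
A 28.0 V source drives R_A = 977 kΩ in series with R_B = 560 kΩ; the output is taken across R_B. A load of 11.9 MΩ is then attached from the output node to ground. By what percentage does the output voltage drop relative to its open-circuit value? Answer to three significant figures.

The divider's output (Thévenin) resistance is R_A‖R_B = 356.0 kΩ.
Fractional drop under load = R_th/(R_th + R_L) = 356.0 / (356.0 + 11900) = 0.02904.
So the output falls by 2.90 %.

2.90 %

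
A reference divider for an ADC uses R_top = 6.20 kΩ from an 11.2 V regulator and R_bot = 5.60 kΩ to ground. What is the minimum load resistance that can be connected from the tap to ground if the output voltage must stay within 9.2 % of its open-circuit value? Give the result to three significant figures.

R_L(min) ≈ 29.0 kΩ

Output resistance R_th = R_top‖R_bot = (6.20 × 5.60)/11.80 = 2.942 kΩ.
The fractional drop is R_th/(R_th + R_L); requiring this ≤ 0.0920 gives R_L ≥ R_th(1/0.0920 − 1) = 2.942 × 9.870 = 29.0 kΩ.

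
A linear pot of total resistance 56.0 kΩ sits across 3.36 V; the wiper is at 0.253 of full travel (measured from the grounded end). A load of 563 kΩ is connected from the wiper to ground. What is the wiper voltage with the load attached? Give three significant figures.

The wiper splits the pot into (1−α)R = 41.83 kΩ above and αR = 14.17 kΩ below.
Lower section ‖ load = 13.82 kΩ.
V_wiper = 3.36 × 13.82/(41.83 + 13.82) = 0.834 V.

V ≈ 0.834 V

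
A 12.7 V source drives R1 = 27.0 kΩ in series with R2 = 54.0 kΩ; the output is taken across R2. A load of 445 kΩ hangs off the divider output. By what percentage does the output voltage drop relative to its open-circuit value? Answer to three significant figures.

3.89 %

The divider's output (Thévenin) resistance is R1‖R2 = 18.00 kΩ.
Fractional drop under load = R_th/(R_th + R_L) = 18.00 / (18.00 + 445) = 0.03888.
So the output falls by 3.89 %.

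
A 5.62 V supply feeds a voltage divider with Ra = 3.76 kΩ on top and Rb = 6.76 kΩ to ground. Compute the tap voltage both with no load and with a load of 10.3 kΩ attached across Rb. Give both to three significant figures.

Open-circuit: V = 5.62 × 6.76/(3.76 + 6.76) = 3.61 V.
With the load, Rb becomes Rb‖R_L = 4.081 kΩ, so V = 5.62 × 4.081/7.841 = 2.93 V.

Unloaded: 3.61 V; loaded: 2.93 V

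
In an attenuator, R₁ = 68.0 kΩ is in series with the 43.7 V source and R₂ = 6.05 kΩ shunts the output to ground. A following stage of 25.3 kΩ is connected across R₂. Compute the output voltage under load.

The load sits in parallel with R₂: R₂‖R_L = (6.05 × 25.3) / (6.05 + 25.3) = 4.882 kΩ.
V_out = 43.7 × 4.882 / (68.0 + 4.882) = 43.7 × 4.882/72.88 = 2.93 V.

V_out ≈ 2.93 V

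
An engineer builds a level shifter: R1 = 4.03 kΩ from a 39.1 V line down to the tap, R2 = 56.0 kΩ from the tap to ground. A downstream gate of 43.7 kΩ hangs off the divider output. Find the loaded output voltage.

V_out ≈ 33.6 V

The load sits in parallel with R2: R2‖R_L = (56.0 × 43.7) / (56.0 + 43.7) = 24.55 kΩ.
V_out = 39.1 × 24.55 / (4.03 + 24.55) = 39.1 × 24.55/28.58 = 33.6 V.
(Unloaded it would have been 36.5 V.)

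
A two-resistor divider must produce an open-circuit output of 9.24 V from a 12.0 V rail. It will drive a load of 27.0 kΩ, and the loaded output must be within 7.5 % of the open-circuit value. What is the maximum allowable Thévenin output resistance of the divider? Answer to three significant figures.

Loading drop = R_th/(R_th + R_L) ≤ 0.0750, so R_th ≤ R_L · ε/(1−ε) = 27.0 kΩ × 0.0750/0.9250 = 2.19 kΩ.

R_th ≤ 2.19 kΩ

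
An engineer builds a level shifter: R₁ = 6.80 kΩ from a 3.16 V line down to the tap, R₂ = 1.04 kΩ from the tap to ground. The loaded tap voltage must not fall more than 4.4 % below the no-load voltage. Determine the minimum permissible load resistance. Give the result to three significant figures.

R_L(min) ≈ 19.6 kΩ

Output resistance R_th = R₁‖R₂ = (6800 × 1040)/7840 = 902.0 Ω.
The fractional drop is R_th/(R_th + R_L); requiring this ≤ 0.0440 gives R_L ≥ R_th(1/0.0440 − 1) = 902.0 × 21.73 = 19.6 kΩ.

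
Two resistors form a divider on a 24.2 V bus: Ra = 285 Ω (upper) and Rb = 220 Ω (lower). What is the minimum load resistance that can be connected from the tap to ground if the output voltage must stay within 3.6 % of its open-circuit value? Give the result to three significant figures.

R_L(min) ≈ 3.32 kΩ

Output resistance R_th = Ra‖Rb = (285 × 220)/505.0 = 124.2 Ω.
The fractional drop is R_th/(R_th + R_L); requiring this ≤ 0.0360 gives R_L ≥ R_th(1/0.0360 − 1) = 124.2 × 26.78 = 3.32 kΩ.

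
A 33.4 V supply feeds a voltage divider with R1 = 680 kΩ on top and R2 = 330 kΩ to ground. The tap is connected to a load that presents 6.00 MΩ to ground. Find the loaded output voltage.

The load sits in parallel with R2: R2‖R_L = (330 × 6000) / (330 + 6000) = 312.8 kΩ.
V_out = 33.4 × 312.8 / (680 + 312.8) = 33.4 × 312.8/992.8 = 10.5 V.

V_out ≈ 10.5 V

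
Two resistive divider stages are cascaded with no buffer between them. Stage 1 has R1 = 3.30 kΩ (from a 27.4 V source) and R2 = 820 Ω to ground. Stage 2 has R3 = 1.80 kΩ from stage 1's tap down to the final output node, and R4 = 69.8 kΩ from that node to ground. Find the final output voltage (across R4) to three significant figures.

Stage 2 presents R3+R4 = 71600 Ω as a load on stage 1's tap.
Stage 1's lower leg becomes R2‖(R3+R4) = 810.7 Ω, so V_mid = 27.4 × 810.7/4111 = 5.404 V.
Stage 2 is itself unloaded: V_out = V_mid × R4/(R3+R4) = 5.404 × 69800/71600 = 5.27 V.

V_out ≈ 5.27 V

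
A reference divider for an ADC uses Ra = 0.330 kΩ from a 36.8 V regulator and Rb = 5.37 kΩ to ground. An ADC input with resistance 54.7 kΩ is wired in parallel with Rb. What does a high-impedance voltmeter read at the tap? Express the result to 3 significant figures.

The load sits in parallel with Rb: Rb‖R_L = (5370 × 54700) / (5370 + 54700) = 4890 Ω.
V_out = 36.8 × 4890 / (330 + 4890) = 36.8 × 4890/5220 = 34.5 V.
(Unloaded it would have been 34.7 V.)

V_out ≈ 34.5 V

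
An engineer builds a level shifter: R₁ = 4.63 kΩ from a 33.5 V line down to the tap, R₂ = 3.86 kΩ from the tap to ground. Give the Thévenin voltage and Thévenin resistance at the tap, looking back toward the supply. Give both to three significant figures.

V_th is the open-circuit tap voltage: 33.5 × 3.86/(4.63 + 3.86) = 15.2 V.
With the supply zeroed, R₁ and R₂ appear in parallel from the tap: R_th = R₁‖R₂ = (4.63 × 3.86)/8.490 = 2.11 kΩ.

V_th = 15.2 V, R_th = 2.11 kΩ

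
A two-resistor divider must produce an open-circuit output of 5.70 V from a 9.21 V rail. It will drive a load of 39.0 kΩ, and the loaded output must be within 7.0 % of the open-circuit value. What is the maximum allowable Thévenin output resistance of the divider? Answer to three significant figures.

R_th ≤ 2.94 kΩ

Loading drop = R_th/(R_th + R_L) ≤ 0.0700, so R_th ≤ R_L · ε/(1−ε) = 39.0 kΩ × 0.0700/0.9300 = 2.94 kΩ.
(Any R1, R2 with R2/(R1+R2) = 0.619 and R1‖R2 ≤ 2.94 kΩ will meet the spec.)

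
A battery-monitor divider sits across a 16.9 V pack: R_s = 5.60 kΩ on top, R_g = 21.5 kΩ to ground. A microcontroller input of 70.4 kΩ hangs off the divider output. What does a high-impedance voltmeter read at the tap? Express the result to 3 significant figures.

The load sits in parallel with R_g: R_g‖R_L = (21.5 × 70.4) / (21.5 + 70.4) = 16.47 kΩ.
V_out = 16.9 × 16.47 / (5.60 + 16.47) = 16.9 × 16.47/22.07 = 12.6 V.
(Unloaded it would have been 13.4 V.)

V_out ≈ 12.6 V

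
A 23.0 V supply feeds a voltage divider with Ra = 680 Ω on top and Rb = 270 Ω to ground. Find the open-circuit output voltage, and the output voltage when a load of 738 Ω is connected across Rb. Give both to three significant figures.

Unloaded: 6.54 V; loaded: 5.18 V

Open-circuit: V = 23.0 × 270/(680 + 270) = 6.54 V.
With the load, Rb becomes Rb‖R_L = 197.7 Ω, so V = 23.0 × 197.7/877.7 = 5.18 V.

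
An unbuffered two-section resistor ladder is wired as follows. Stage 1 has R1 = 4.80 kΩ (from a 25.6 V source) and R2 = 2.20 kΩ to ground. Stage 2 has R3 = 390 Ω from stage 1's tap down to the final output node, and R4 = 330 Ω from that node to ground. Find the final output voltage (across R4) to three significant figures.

Stage 2 presents R3+R4 = 720.0 Ω as a load on stage 1's tap.
Stage 1's lower leg becomes R2‖(R3+R4) = 542.5 Ω, so V_mid = 25.6 × 542.5/5342 = 2.599 V.
Stage 2 is itself unloaded: V_out = V_mid × R4/(R3+R4) = 2.599 × 330/720.0 = 1.19 V.

V_out ≈ 1.19 V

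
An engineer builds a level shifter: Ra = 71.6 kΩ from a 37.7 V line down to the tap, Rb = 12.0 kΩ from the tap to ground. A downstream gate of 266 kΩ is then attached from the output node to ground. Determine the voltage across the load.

The load sits in parallel with Rb: Rb‖R_L = (12.0 × 266) / (12.0 + 266) = 11.48 kΩ.
V_out = 37.7 × 11.48 / (71.6 + 11.48) = 37.7 × 11.48/83.08 = 5.21 V.

V_out ≈ 5.21 V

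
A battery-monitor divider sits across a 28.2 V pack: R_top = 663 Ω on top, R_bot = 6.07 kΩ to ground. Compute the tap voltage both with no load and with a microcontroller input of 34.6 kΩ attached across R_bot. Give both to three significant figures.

Unloaded: 25.4 V; loaded: 25.0 V

Open-circuit: V = 28.2 × 6070/(663 + 6070) = 25.4 V.
With the load, R_bot becomes R_bot‖R_L = 5164 Ω, so V = 28.2 × 5164/5827 = 25.0 V.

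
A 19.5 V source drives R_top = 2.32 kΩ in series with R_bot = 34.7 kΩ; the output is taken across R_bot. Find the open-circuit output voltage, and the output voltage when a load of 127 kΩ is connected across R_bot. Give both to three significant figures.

Unloaded: 18.3 V; loaded: 18.0 V

Open-circuit: V = 19.5 × 34.7/(2.32 + 34.7) = 18.3 V.
With the load, R_bot becomes R_bot‖R_L = 27.25 kΩ, so V = 19.5 × 27.25/29.57 = 18.0 V.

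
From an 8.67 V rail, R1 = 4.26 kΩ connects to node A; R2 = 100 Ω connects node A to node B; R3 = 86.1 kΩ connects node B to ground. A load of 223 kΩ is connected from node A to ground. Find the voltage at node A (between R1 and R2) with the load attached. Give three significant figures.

V ≈ 8.11 V

Below node A the series string R2+R3 = 86200 Ω sits in parallel with the 223000 Ω load: 62170 Ω.
V_A = 8.67 × 62170/(4260 + 62170) = 8.11 V.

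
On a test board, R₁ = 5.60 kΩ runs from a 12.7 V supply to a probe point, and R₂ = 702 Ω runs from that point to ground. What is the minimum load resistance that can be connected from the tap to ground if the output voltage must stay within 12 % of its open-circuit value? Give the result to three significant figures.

R_L(min) ≈ 4.57 kΩ

Output resistance R_th = R₁‖R₂ = (5600 × 702)/6302 = 623.8 Ω.
The fractional drop is R_th/(R_th + R_L); requiring this ≤ 0.120 gives R_L ≥ R_th(1/0.120 − 1) = 623.8 × 7.333 = 4.57 kΩ.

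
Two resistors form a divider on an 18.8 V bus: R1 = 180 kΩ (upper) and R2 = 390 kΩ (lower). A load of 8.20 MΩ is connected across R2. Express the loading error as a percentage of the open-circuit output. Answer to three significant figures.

The divider's output (Thévenin) resistance is R1‖R2 = 123.2 kΩ.
Fractional drop under load = R_th/(R_th + R_L) = 123.2 / (123.2 + 8200) = 0.01480.
So the output falls by 1.48 %.

1.48 %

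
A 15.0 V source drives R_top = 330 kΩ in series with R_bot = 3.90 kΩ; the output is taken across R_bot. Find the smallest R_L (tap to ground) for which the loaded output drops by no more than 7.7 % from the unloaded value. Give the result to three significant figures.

R_L(min) ≈ 46.2 kΩ

Output resistance R_th = R_top‖R_bot = (330 × 3.90)/333.9 = 3.854 kΩ.
The fractional drop is R_th/(R_th + R_L); requiring this ≤ 0.0770 gives R_L ≥ R_th(1/0.0770 − 1) = 3.854 × 11.99 = 46.2 kΩ.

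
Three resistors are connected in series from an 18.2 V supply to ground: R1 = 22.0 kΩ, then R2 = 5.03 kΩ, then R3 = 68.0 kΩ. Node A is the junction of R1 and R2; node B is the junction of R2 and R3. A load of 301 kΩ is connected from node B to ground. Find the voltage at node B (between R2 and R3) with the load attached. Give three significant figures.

V ≈ 12.2 V

At node B, R3 is in parallel with the load: R3‖R_L = 55.47 kΩ.
Below node A the resistance is R2 + (R3‖R_L) = 60.50 kΩ, so V_A = 18.2 × 60.50/82.50 = 13.35 V.
Then V_B = V_A × (R3‖R_L)/(R2 + R3‖R_L) = 13.35 × 55.47/60.50 = 12.2 V.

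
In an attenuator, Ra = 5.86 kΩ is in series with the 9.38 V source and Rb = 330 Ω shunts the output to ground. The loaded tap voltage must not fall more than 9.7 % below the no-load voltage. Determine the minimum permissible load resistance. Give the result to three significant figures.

Output resistance R_th = Ra‖Rb = (5860 × 330)/6190 = 312.4 Ω.
The fractional drop is R_th/(R_th + R_L); requiring this ≤ 0.0970 gives R_L ≥ R_th(1/0.0970 − 1) = 312.4 × 9.309 = 2.91 kΩ.

R_L(min) ≈ 2.91 kΩ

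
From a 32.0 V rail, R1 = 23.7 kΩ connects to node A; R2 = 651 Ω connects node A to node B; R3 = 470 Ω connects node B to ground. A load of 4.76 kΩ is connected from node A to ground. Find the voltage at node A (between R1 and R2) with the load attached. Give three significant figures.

V ≈ 1.18 V

Below node A the series string R2+R3 = 1121 Ω sits in parallel with the 4760 Ω load: 907.3 Ω.
V_A = 32.0 × 907.3/(23700 + 907.3) = 1.18 V.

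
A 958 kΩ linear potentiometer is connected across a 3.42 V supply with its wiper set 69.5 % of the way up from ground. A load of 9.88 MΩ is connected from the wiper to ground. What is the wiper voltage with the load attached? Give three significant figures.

The wiper splits the pot into (1−α)R = 292.2 kΩ above and αR = 665.8 kΩ below.
Lower section ‖ load = 623.8 kΩ.
V_wiper = 3.42 × 623.8/(292.2 + 623.8) = 2.33 V.

V ≈ 2.33 V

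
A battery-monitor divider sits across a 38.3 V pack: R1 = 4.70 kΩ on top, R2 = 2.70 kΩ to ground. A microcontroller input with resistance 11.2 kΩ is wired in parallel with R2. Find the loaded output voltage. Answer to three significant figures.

The load sits in parallel with R2: R2‖R_L = (2.70 × 11.2) / (2.70 + 11.2) = 2.176 kΩ.
V_out = 38.3 × 2.176 / (4.70 + 2.176) = 38.3 × 2.176/6.876 = 12.1 V.

V_out ≈ 12.1 V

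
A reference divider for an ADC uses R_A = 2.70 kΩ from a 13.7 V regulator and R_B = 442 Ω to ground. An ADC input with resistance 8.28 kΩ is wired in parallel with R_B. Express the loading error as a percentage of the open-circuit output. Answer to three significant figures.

The divider's output (Thévenin) resistance is R_A‖R_B = 379.8 Ω.
Fractional drop under load = R_th/(R_th + R_L) = 379.8 / (379.8 + 8280) = 0.04386.
So the output falls by 4.39 %.

4.39 %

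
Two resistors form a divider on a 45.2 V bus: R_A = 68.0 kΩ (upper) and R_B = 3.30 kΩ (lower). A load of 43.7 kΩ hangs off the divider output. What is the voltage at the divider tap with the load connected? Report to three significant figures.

V_out ≈ 1.95 V

The load sits in parallel with R_B: R_B‖R_L = (3.30 × 43.7) / (3.30 + 43.7) = 3.068 kΩ.
V_out = 45.2 × 3.068 / (68.0 + 3.068) = 45.2 × 3.068/71.07 = 1.95 V.
(Unloaded it would have been 2.09 V.)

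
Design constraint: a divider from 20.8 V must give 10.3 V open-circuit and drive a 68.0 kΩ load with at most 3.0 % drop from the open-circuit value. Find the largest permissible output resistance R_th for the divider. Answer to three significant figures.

R_th ≤ 2.10 kΩ

Loading drop = R_th/(R_th + R_L) ≤ 0.0300, so R_th ≤ R_L · ε/(1−ε) = 68.0 kΩ × 0.0300/0.9700 = 2.10 kΩ.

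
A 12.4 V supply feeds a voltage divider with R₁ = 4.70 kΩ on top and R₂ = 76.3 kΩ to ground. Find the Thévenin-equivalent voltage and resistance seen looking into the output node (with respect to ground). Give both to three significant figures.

V_th is the open-circuit tap voltage: 12.4 × 76.3/(4.70 + 76.3) = 11.7 V.
With the supply zeroed, R₁ and R₂ appear in parallel from the tap: R_th = R₁‖R₂ = (4.70 × 76.3)/81.00 = 4.43 kΩ.

V_th = 11.7 V, R_th = 4.43 kΩ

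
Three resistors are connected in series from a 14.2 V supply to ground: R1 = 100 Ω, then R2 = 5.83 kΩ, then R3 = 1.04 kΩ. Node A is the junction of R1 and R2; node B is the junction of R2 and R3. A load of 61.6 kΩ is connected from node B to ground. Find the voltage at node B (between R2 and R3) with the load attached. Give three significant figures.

At node B, R3 is in parallel with the load: R3‖R_L = 1023 Ω.
Below node A the resistance is R2 + (R3‖R_L) = 6853 Ω, so V_A = 14.2 × 6853/6953 = 14.00 V.
Then V_B = V_A × (R3‖R_L)/(R2 + R3‖R_L) = 14.00 × 1023/6853 = 2.09 V.

V ≈ 2.09 V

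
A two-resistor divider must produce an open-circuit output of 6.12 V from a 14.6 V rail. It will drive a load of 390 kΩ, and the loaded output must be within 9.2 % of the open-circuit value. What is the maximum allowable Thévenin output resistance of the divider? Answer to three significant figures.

R_th ≤ 39.5 kΩ

Loading drop = R_th/(R_th + R_L) ≤ 0.0920, so R_th ≤ R_L · ε/(1−ε) = 390 kΩ × 0.0920/0.9080 = 39.5 kΩ.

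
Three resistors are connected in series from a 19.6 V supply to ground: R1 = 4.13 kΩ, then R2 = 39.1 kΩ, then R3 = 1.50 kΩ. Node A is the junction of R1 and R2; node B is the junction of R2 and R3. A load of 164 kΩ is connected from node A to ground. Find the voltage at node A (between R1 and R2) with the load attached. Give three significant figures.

Below node A the series string R2+R3 = 40.60 kΩ sits in parallel with the 164 kΩ load: 32.54 kΩ.
V_A = 19.6 × 32.54/(4.13 + 32.54) = 17.4 V.

V ≈ 17.4 V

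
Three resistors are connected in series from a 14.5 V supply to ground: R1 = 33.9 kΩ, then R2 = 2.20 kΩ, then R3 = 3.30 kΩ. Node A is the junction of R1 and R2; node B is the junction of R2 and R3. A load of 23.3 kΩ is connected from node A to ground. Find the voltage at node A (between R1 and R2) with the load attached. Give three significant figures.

Below node A the series string R2+R3 = 5.500 kΩ sits in parallel with the 23.3 kΩ load: 4.450 kΩ.
V_A = 14.5 × 4.450/(33.9 + 4.450) = 1.68 V.

V ≈ 1.68 V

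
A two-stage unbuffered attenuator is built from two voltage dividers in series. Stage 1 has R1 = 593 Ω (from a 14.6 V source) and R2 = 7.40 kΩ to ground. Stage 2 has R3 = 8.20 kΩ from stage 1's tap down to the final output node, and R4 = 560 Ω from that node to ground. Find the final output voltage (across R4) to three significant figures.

Stage 2 presents R3+R4 = 8760 Ω as a load on stage 1's tap.
Stage 1's lower leg becomes R2‖(R3+R4) = 4011 Ω, so V_mid = 14.6 × 4011/4604 = 12.72 V.
Stage 2 is itself unloaded: V_out = V_mid × R4/(R3+R4) = 12.72 × 560/8760 = 0.813 V.

V_out ≈ 0.813 V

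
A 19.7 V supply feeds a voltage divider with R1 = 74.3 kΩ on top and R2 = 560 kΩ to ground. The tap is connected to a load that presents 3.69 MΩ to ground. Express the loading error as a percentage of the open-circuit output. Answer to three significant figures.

The divider's output (Thévenin) resistance is R1‖R2 = 65.60 kΩ.
Fractional drop under load = R_th/(R_th + R_L) = 65.60 / (65.60 + 3690) = 0.01747.
So the output falls by 1.75 %.

1.75 %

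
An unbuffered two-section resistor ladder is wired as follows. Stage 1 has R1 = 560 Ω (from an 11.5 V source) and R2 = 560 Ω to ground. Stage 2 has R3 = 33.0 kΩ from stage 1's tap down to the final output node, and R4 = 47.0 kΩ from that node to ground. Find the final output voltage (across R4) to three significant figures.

V_out ≈ 3.37 V

Stage 2 presents R3+R4 = 80000 Ω as a load on stage 1's tap.
Stage 1's lower leg becomes R2‖(R3+R4) = 556.1 Ω, so V_mid = 11.5 × 556.1/1116 = 5.730 V.
Stage 2 is itself unloaded: V_out = V_mid × R4/(R3+R4) = 5.730 × 47000/80000 = 3.37 V.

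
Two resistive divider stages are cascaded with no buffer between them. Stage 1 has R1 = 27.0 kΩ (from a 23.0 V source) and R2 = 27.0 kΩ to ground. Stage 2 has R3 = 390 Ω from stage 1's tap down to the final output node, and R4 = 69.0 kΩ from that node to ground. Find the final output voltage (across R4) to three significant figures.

Stage 2 presents R3+R4 = 69390 Ω as a load on stage 1's tap.
Stage 1's lower leg becomes R2‖(R3+R4) = 19440 Ω, so V_mid = 23.0 × 19440/46440 = 9.627 V.
Stage 2 is itself unloaded: V_out = V_mid × R4/(R3+R4) = 9.627 × 69000/69390 = 9.57 V.

V_out ≈ 9.57 V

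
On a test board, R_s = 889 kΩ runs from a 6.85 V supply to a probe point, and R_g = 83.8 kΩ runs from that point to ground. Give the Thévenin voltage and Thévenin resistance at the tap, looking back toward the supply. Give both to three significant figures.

V_th is the open-circuit tap voltage: 6.85 × 83.8/(889 + 83.8) = 0.590 V.
With the supply zeroed, R_s and R_g appear in parallel from the tap: R_th = R_s‖R_g = (889 × 83.8)/972.8 = 76.6 kΩ.

V_th = 0.590 V, R_th = 76.6 kΩ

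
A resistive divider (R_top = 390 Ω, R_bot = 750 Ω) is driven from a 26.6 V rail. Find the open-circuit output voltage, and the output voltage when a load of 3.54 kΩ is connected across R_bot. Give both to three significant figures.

Unloaded: 17.5 V; loaded: 16.3 V

Open-circuit: V = 26.6 × 750/(390 + 750) = 17.5 V.
With the load, R_bot becomes R_bot‖R_L = 618.9 Ω, so V = 26.6 × 618.9/1009 = 16.3 V.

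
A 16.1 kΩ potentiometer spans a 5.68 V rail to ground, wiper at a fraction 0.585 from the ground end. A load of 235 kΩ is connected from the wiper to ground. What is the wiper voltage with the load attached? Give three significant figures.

V ≈ 3.27 V

The wiper splits the pot into (1−α)R = 6.682 kΩ above and αR = 9.418 kΩ below.
Lower section ‖ load = 9.056 kΩ.
V_wiper = 5.68 × 9.056/(6.682 + 9.056) = 3.27 V.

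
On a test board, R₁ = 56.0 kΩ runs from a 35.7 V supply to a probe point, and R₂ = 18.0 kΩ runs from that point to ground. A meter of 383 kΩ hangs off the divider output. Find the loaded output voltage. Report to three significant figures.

V_out ≈ 8.39 V

The load sits in parallel with R₂: R₂‖R_L = (18.0 × 383) / (18.0 + 383) = 17.19 kΩ.
V_out = 35.7 × 17.19 / (56.0 + 17.19) = 35.7 × 17.19/73.19 = 8.39 V.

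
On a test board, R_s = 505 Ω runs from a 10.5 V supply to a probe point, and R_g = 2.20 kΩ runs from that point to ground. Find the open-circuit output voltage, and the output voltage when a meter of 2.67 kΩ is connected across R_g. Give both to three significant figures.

Open-circuit: V = 10.5 × 2200/(505 + 2200) = 8.54 V.
With the load, R_g becomes R_g‖R_L = 1206 Ω, so V = 10.5 × 1206/1711 = 7.40 V.

Unloaded: 8.54 V; loaded: 7.40 V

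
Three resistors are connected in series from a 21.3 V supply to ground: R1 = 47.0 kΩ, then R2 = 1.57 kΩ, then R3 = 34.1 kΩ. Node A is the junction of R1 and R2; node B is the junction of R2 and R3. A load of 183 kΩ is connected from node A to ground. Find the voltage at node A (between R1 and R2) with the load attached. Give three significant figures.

Below node A the series string R2+R3 = 35.67 kΩ sits in parallel with the 183 kΩ load: 29.85 kΩ.
V_A = 21.3 × 29.85/(47.0 + 29.85) = 8.27 V.

V ≈ 8.27 V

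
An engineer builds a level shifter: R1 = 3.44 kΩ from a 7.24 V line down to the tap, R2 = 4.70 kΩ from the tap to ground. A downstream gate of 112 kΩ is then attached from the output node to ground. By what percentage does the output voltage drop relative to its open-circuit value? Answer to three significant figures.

The divider's output (Thévenin) resistance is R1‖R2 = 1.986 kΩ.
Fractional drop under load = R_th/(R_th + R_L) = 1.986 / (1.986 + 112) = 0.01743.
So the output falls by 1.74 %.

1.74 %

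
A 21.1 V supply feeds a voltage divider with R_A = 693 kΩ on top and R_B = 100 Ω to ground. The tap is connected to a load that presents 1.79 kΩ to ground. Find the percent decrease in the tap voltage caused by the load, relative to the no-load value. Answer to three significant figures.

The divider's output (Thévenin) resistance is R_A‖R_B = 99.99 Ω.
Fractional drop under load = R_th/(R_th + R_L) = 99.99 / (99.99 + 1790) = 0.05290.
So the output falls by 5.29 %.

5.29 %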